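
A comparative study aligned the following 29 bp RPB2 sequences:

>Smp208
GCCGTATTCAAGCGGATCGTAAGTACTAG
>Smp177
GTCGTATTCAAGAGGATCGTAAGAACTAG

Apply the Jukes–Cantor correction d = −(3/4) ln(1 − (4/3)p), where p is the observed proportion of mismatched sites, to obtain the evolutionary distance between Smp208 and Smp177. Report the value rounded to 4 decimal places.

0.1113

Differing sites — 2:C/T; 13:C/A; 24:T/A.
p = 3/29 = 0.103448.
d = −0.75 · ln(1 − (4/3)·0.103448) = −0.75 · ln(0.862069) = −0.75 · (-0.148420) = 0.1113.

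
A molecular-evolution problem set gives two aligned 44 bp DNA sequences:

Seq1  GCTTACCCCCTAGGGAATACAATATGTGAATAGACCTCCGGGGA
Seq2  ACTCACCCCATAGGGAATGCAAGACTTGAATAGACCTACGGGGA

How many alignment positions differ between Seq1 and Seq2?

8

Differing sites — 1:G/A; 4:T/C; 10:C/A; 19:A/G; 23:T/G; 25:T/C; 26:G/T; 38:C/A.
That gives 8 mismatches out of 44 aligned sites, so the Hamming distance is 8.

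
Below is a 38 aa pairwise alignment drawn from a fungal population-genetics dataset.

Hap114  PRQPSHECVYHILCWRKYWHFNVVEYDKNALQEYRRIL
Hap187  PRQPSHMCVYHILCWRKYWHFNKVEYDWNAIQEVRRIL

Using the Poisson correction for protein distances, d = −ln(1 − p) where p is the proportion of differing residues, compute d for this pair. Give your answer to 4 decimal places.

The sequences differ at positions 7 (E/M), 23 (V/K), 28 (K/W), 31 (L/I), 34 (Y/V).
p = 5/38 = 0.131579.
d = −ln(1 − 0.131579) = −ln(0.868421) = 0.1411.

0.1411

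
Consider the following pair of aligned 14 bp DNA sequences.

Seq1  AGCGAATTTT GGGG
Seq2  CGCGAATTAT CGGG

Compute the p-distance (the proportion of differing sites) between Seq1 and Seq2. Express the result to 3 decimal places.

Differing sites — 1:A/C; 9:T/A; 11:G/C.
There are 3 differences over 14 sites, so p = 3/14 = 0.214.

0.214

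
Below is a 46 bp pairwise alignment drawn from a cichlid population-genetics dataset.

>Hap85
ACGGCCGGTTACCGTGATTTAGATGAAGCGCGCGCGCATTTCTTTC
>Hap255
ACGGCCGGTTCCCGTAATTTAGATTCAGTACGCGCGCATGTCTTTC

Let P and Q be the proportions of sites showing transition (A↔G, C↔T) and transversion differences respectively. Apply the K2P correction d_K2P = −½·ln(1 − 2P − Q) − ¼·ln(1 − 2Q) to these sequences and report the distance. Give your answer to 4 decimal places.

Mismatches occur at site 11 (A↔C, transversion), site 16 (G↔A, transition), site 25 (G↔T, transversion), site 26 (A↔C, transversion), site 29 (C↔T, transition), site 30 (G↔A, transition), site 40 (T↔G, transversion).
Of the 7 differences, 3 transitions and 4 transversions over 46 sites: P = 3/46 = 0.065217, Q = 4/46 = 0.086957.
d = −0.5·ln(0.782609) − 0.25·ln(0.826086) = −0.5·(-0.245122) − 0.25·(-0.191056) = 0.1703.

0.1703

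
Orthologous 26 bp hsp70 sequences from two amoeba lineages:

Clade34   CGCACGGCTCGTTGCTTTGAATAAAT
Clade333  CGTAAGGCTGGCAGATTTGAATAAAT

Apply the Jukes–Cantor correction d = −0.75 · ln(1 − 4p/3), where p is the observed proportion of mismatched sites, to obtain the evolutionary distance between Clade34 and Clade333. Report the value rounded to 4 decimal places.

0.2758

Differing sites — 3:C/T; 5:C/A; 10:C/G; 12:T/C; 13:T/A; 15:C/A.
p = 6/26 = 0.230769.
d = −0.75 · ln(1 − (4/3)·0.230769) = −0.75 · ln(0.692308) = −0.75 · (-0.367724) = 0.2758.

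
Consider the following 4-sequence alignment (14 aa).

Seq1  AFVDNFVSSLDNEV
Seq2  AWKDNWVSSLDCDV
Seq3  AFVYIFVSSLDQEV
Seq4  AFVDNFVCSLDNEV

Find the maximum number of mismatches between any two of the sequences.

Pairwise Hamming distances:
  Seq1 vs Seq2: 5
  Seq1 vs Seq3: 3
  Seq1 vs Seq4: 1
  Seq2 vs Seq3: 7
  Seq2 vs Seq4: 6
  Seq3 vs Seq4: 4
The largest is 7, between Seq2 and Seq3.

7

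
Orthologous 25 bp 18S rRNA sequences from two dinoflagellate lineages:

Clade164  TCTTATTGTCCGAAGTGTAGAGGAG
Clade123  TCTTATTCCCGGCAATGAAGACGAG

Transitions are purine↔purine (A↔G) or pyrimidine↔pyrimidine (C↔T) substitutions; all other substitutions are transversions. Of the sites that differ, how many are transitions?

2

Mismatches occur at site 8 (G/C, transversion), site 9 (T/C, transition), site 11 (C/G, transversion), site 13 (A/C, transversion), site 15 (G/A, transition), site 18 (T/A, transversion), site 22 (G/C, transversion).
Of the 7 differences, 2 transitions and 5 transversions, so the answer is 2.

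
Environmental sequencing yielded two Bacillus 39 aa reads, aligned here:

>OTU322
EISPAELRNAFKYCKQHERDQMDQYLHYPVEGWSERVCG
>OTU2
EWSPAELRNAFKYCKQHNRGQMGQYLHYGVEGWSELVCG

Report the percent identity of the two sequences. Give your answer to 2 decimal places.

84.62%

Differing sites — 2:I/W; 18:E/N; 20:D/G; 23:D/G; 29:P/G; 36:R/L.
33 of the 39 sites match, so the percent identity is 33/39 × 100 = 84.62%.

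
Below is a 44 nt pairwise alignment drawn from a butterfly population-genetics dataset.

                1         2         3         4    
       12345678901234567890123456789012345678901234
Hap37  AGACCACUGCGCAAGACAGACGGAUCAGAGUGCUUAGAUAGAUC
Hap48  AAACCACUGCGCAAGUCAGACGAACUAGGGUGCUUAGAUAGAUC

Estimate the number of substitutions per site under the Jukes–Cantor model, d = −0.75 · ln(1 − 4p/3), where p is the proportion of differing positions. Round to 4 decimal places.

Mismatches occur at site 2 (G↔A), site 16 (A↔U), site 23 (G↔A), site 25 (U↔C), site 26 (C↔U), site 29 (A↔G).
p = 6/44 = 0.136364.
d = −0.75 · ln(1 − (4/3)·0.136364) = −0.75 · ln(0.818181) = −0.75 · (-0.200672) = 0.1505.

0.1505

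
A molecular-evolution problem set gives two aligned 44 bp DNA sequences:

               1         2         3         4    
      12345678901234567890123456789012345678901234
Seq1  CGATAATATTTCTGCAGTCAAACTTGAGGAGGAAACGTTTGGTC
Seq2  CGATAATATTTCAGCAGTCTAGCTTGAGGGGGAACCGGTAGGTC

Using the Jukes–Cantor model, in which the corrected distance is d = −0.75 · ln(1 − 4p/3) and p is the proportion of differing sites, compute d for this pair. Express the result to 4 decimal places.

Mismatches occur at site 13 (T/A), site 20 (A/T), site 22 (A/G), site 30 (A/G), site 35 (A/C), site 38 (T/G), site 40 (T/A).
p = 7/44 = 0.159091.
d = −0.75 · ln(1 − (4/3)·0.159091) = −0.75 · ln(0.787879) = −0.75 · (-0.238411) = 0.1788.

0.1788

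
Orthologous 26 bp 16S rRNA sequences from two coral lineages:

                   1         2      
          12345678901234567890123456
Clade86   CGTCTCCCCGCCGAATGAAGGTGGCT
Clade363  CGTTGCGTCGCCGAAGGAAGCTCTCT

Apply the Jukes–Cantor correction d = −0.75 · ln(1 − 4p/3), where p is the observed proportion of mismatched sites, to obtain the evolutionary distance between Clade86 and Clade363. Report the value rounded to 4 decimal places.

The sequences differ at positions 4 (C/T), 5 (T/G), 7 (C/G), 8 (C/T), 16 (T/G), 21 (G/C), 23 (G/C), 24 (G/T).
p = 8/26 = 0.307692.
d = −0.75 · ln(1 − (4/3)·0.307692) = −0.75 · ln(0.589744) = −0.75 · (-0.528067) = 0.3961.

0.3961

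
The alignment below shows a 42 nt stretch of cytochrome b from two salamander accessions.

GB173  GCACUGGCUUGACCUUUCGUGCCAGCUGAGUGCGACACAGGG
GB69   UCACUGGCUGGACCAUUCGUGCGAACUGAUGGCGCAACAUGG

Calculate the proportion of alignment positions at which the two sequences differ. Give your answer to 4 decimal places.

0.2381

The sequences differ at positions 1 (G/U), 10 (U/G), 15 (U/A), 23 (C/G), 25 (G/A), 30 (G/U), 31 (U/G), 35 (A/C), 36 (C/A), 40 (G/U).
There are 10 differences over 42 sites, so p = 10/42 = 0.2381.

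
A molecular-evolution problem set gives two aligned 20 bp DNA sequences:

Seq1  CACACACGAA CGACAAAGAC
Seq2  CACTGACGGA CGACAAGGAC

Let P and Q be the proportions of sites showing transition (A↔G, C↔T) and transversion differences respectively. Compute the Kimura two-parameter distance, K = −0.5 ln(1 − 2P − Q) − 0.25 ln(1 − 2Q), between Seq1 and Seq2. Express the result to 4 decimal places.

Mismatches occur at site 4 (A↔T, transversion), site 5 (C↔G, transversion), site 9 (A↔G, transition), site 17 (A↔G, transition).
Of the 4 differences, 2 transitions and 2 transversions over 20 sites: P = 2/20 = 0.100000, Q = 2/20 = 0.100000.
d = −0.5·ln(0.700000) − 0.25·ln(0.800000) = −0.5·(-0.356675) − 0.25·(-0.223144) = 0.2341.

0.2341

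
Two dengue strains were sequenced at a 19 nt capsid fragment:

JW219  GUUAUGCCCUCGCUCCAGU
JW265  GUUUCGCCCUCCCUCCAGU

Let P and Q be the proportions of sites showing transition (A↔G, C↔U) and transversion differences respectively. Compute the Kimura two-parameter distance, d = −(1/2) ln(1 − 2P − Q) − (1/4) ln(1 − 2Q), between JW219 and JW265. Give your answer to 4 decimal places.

Mismatches occur at site 4 (A/U, transversion), site 5 (U/C, transition), site 12 (G/C, transversion).
Of the 3 differences, 1 transition and 2 transversions over 19 sites: P = 1/19 = 0.052632, Q = 2/19 = 0.105263.
d = −0.5·ln(0.789473) − 0.25·ln(0.789474) = −0.5·(-0.236390) − 0.25·(-0.236388) = 0.1773.

0.1773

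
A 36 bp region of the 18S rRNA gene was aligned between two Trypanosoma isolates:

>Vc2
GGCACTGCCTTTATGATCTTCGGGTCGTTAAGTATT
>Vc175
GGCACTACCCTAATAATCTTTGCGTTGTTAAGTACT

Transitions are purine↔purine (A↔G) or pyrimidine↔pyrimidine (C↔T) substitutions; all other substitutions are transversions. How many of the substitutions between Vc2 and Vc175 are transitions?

Differing sites — 7:G/A (Ti); 10:T/C (Ti); 12:T/A (Tv); 15:G/A (Ti); 21:C/T (Ti); 23:G/C (Tv); 26:C/T (Ti); 35:T/C (Ti).
Of the 8 differences, 6 transitions and 2 transversions, so the answer is 6.

6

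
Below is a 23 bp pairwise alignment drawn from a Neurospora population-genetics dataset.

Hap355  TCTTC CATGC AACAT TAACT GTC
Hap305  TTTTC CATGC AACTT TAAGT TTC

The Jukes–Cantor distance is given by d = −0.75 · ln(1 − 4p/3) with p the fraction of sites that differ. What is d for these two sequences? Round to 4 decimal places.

0.1979

Mismatches occur at site 2 (C↔T), site 14 (A↔T), site 19 (C↔G), site 21 (G↔T).
p = 4/23 = 0.173913.
d = −0.75 · ln(1 − (4/3)·0.173913) = −0.75 · ln(0.768116) = −0.75 · (-0.263815) = 0.1979.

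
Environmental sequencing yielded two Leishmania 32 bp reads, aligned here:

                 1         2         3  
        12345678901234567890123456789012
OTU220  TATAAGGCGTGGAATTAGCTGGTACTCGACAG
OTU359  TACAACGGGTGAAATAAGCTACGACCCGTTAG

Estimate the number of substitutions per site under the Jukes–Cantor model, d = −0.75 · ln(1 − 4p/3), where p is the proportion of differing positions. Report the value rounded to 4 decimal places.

0.4598

The sequences differ at positions 3 (T/C), 6 (G/C), 8 (C/G), 12 (G/A), 16 (T/A), 21 (G/A), 22 (G/C), 23 (T/G), 26 (T/C), 29 (A/T), 30 (C/T).
p = 11/32 = 0.343750.
d = −0.75 · ln(1 − (4/3)·0.343750) = −0.75 · ln(0.541667) = −0.75 · (-0.613104) = 0.4598.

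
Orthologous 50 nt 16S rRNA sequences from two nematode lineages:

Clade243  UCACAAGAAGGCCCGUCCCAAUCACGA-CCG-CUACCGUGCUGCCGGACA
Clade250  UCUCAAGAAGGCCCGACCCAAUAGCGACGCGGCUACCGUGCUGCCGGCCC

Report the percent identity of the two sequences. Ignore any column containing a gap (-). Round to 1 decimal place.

Excluding the 2 gap columns leaves 48 comparable sites.
Mismatches occur at site 3 (A/U), site 16 (U/A), site 23 (C/A), site 24 (A/G), site 29 (C/G), site 48 (A/C), site 50 (A/C).
41 of the 48 comparable sites match, so the percent identity is 41/48 × 100 = 85.4%.

85.4%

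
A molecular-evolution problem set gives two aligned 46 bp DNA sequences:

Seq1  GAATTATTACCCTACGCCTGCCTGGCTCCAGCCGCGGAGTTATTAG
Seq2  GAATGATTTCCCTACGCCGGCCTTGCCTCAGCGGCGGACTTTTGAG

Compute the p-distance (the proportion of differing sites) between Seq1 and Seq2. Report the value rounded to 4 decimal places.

0.2174

Differing sites — 5:T/G; 9:A/T; 19:T/G; 24:G/T; 27:T/C; 28:C/T; 33:C/G; 39:G/C; 42:A/T; 44:T/G.
There are 10 differences over 46 sites, so p = 10/46 = 0.2174.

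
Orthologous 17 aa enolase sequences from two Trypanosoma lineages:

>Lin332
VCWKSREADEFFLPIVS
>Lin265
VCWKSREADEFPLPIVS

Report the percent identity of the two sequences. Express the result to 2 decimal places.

The sequences differ at position 12 (F/P).
16 of the 17 sites match, so the percent identity is 16/17 × 100 = 94.12%.

94.12%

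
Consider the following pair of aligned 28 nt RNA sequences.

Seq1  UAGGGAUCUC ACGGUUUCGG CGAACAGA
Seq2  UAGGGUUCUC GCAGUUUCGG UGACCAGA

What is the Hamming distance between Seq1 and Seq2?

5

The sequences differ at positions 6 (A/U), 11 (A/G), 13 (G/A), 21 (C/U), 24 (A/C).
That gives 5 mismatches out of 28 aligned sites, so the Hamming distance is 5.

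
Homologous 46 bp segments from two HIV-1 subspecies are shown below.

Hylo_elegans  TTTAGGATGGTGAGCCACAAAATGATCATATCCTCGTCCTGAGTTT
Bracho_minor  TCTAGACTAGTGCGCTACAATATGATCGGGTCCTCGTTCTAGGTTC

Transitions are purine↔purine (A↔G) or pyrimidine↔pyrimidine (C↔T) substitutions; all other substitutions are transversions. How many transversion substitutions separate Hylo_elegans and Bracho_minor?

4

Differing sites — 2:T/C (Ti); 6:G/A (Ti); 7:A/C (Tv); 9:G/A (Ti); 13:A/C (Tv); 16:C/T (Ti); 21:A/T (Tv); 28:A/G (Ti); 29:T/G (Tv); 30:A/G (Ti); 38:C/T (Ti); 41:G/A (Ti); 42:A/G (Ti); 46:T/C (Ti).
Of the 14 differences, 10 transitions and 4 transversions, so the answer is 4.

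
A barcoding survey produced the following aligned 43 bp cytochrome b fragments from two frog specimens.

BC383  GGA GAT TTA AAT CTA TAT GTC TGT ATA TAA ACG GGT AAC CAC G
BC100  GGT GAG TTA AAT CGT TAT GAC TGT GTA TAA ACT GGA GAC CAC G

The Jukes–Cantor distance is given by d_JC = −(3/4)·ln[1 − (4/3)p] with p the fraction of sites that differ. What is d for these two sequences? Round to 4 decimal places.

0.2454

Mismatches occur at site 3 (A/T), site 6 (T/G), site 14 (T/G), site 15 (A/T), site 20 (T/A), site 25 (A/G), site 33 (G/T), site 36 (T/A), site 37 (A/G).
p = 9/43 = 0.209302.
d = −0.75 · ln(1 − (4/3)·0.209302) = −0.75 · ln(0.720931) = −0.75 · (-0.327212) = 0.2454.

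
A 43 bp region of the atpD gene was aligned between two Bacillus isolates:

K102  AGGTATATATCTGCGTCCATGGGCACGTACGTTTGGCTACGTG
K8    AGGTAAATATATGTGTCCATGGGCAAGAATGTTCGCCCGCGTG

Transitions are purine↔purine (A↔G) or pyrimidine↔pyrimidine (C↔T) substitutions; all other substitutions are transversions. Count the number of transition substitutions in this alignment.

5

The sequences differ at positions 6 (T/A, transversion), 11 (C/A, transversion), 14 (C/T, transition), 26 (C/A, transversion), 28 (T/A, transversion), 30 (C/T, transition), 34 (T/C, transition), 36 (G/C, transversion), 38 (T/C, transition), 39 (A/G, transition).
Of the 10 differences, 5 transitions and 5 transversions, so the answer is 5.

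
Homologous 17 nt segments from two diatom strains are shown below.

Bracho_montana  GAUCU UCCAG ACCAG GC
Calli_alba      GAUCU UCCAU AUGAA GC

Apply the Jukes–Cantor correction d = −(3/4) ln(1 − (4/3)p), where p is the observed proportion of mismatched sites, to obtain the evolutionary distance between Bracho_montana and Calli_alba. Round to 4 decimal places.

0.2824

The sequences differ at positions 10 (G/U), 12 (C/U), 13 (C/G), 15 (G/A).
p = 4/17 = 0.235294.
d = −0.75 · ln(1 − (4/3)·0.235294) = −0.75 · ln(0.686275) = −0.75 · (-0.376477) = 0.2824.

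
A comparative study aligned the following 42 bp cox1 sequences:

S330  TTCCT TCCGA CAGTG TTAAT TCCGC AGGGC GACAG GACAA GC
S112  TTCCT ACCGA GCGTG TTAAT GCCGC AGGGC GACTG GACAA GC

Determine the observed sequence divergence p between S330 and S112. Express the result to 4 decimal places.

Differing sites — 6:T/A; 11:C/G; 12:A/C; 21:T/G; 34:A/T.
There are 5 differences over 42 sites, so p = 5/42 = 0.1190.

0.1190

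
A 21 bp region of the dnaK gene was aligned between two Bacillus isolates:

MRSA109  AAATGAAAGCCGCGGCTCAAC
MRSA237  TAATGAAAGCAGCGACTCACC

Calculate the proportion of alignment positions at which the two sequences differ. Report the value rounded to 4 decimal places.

0.1905

Mismatches occur at site 1 (A→T), site 11 (C→A), site 15 (G→A), site 20 (A→C).
There are 4 differences over 21 sites, so p = 4/21 = 0.1905.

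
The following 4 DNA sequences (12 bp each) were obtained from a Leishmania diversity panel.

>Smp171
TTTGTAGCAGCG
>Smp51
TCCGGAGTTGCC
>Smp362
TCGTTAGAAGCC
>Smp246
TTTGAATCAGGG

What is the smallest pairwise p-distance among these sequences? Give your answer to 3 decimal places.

Pairwise Hamming distances:
  Smp171 vs Smp51: 6
  Smp171 vs Smp362: 5
  Smp171 vs Smp246: 3
  Smp51 vs Smp362: 5
  Smp51 vs Smp246: 8
  Smp362 vs Smp246: 8
The smallest is 3 mismatches, between Smp171 and Smp246; p = 3/12 = 0.250.

0.250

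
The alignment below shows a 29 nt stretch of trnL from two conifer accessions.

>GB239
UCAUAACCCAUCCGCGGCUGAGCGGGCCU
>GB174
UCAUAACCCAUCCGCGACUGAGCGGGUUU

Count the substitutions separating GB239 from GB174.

The sequences differ at positions 17 (G/A), 27 (C/U), 28 (C/U).
That gives 3 mismatches out of 29 aligned sites, so the Hamming distance is 3.

3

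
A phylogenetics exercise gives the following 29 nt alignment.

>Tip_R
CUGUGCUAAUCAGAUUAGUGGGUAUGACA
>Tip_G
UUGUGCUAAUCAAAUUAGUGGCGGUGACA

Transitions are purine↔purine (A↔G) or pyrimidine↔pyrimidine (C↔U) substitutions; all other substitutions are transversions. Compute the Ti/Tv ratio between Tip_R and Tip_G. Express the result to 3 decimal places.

The sequences differ at positions 1 (C/U, transition), 13 (G/A, transition), 22 (G/C, transversion), 23 (U/G, transversion), 24 (A/G, transition).
Of the 5 differences, 3 transitions and 2 transversions, so Ti/Tv = 3/2 = 1.500.

1.500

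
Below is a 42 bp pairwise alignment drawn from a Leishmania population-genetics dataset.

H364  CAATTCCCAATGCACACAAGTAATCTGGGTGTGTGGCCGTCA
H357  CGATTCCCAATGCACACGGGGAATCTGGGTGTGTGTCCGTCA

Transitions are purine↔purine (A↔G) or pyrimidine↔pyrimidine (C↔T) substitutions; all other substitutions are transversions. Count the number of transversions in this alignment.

Differing sites — 2:A/G (Ti); 18:A/G (Ti); 19:A/G (Ti); 21:T/G (Tv); 36:G/T (Tv).
Of the 5 differences, 3 transitions and 2 transversions, so the answer is 2.

2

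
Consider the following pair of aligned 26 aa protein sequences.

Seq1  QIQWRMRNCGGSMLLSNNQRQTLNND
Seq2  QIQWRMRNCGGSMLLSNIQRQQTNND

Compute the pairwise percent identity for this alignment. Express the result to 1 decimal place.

Differing sites — 18:N/I; 22:T/Q; 23:L/T.
23 of the 26 sites match, so the percent identity is 23/26 × 100 = 88.5%.

88.5%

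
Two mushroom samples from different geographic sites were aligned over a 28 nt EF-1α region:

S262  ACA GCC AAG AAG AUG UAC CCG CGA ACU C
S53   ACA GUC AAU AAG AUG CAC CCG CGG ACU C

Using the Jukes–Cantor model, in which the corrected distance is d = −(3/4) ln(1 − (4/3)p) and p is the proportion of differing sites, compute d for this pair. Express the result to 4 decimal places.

The sequences differ at positions 5 (C/U), 9 (G/U), 16 (U/C), 24 (A/G).
p = 4/28 = 0.142857.
d = −0.75 · ln(1 − (4/3)·0.142857) = −0.75 · ln(0.809524) = −0.75 · (-0.211309) = 0.1585.

0.1585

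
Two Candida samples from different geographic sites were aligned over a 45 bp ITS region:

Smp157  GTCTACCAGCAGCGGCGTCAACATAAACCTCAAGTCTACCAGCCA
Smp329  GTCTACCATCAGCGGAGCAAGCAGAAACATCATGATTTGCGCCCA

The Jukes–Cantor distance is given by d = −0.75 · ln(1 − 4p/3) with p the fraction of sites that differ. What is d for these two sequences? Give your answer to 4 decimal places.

The sequences differ at positions 9 (G/T), 16 (C/A), 18 (T/C), 19 (C/A), 21 (A/G), 24 (T/G), 29 (C/A), 33 (A/T), 35 (T/A), 36 (C/T), 38 (A/T), 39 (C/G), 41 (A/G), 42 (G/C).
p = 14/45 = 0.311111.
d = −0.75 · ln(1 − (4/3)·0.311111) = −0.75 · ln(0.585185) = −0.75 · (-0.535827) = 0.4019.

0.4019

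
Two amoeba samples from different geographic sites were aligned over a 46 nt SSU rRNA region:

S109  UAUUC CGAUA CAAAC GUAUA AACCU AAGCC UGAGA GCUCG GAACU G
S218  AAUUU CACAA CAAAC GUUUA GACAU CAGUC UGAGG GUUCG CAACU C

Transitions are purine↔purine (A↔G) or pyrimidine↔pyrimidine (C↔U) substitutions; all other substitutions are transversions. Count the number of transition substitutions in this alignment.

6

Differing sites — 1:U/A (Tv); 5:C/U (Ti); 7:G/A (Ti); 8:A/C (Tv); 9:U/A (Tv); 18:A/U (Tv); 21:A/G (Ti); 24:C/A (Tv); 26:A/C (Tv); 29:C/U (Ti); 35:A/G (Ti); 37:C/U (Ti); 41:G/C (Tv); 46:G/C (Tv).
Of the 14 differences, 6 transitions and 8 transversions, so the answer is 6.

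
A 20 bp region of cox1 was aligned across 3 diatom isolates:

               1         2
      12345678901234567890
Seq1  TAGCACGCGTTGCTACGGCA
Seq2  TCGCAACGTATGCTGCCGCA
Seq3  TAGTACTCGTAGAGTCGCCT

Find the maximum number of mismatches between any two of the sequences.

Pairwise Hamming distances:
  Seq1 vs Seq2: 8
  Seq1 vs Seq3: 8
  Seq2 vs Seq3: 14
The largest is 14, between Seq2 and Seq3.

14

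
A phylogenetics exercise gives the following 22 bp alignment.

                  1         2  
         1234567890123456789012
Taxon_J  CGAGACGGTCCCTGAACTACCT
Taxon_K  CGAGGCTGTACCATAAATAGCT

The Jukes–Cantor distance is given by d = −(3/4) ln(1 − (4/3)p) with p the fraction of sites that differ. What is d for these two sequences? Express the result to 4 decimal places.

0.4141

Mismatches occur at site 5 (A/G), site 7 (G/T), site 10 (C/A), site 13 (T/A), site 14 (G/T), site 17 (C/A), site 20 (C/G).
p = 7/22 = 0.318182.
d = −0.75 · ln(1 − (4/3)·0.318182) = −0.75 · ln(0.575757) = −0.75 · (-0.552070) = 0.4141.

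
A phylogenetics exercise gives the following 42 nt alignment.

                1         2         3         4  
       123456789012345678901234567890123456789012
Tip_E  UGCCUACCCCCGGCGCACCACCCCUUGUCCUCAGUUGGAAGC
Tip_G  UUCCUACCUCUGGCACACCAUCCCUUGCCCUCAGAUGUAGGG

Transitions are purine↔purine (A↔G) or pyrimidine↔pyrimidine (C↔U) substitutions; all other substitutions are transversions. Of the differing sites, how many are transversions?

The sequences differ at positions 2 (G/U, transversion), 9 (C/U, transition), 11 (C/U, transition), 15 (G/A, transition), 21 (C/U, transition), 28 (U/C, transition), 35 (U/A, transversion), 38 (G/U, transversion), 40 (A/G, transition), 42 (C/G, transversion).
Of the 10 differences, 6 transitions and 4 transversions, so the answer is 4.

4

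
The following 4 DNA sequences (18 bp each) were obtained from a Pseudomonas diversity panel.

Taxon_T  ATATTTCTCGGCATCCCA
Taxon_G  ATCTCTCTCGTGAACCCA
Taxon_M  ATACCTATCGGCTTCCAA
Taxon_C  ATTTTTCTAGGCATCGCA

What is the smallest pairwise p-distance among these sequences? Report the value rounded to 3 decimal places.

Pairwise Hamming distances:
  Taxon_T vs Taxon_G: 5
  Taxon_T vs Taxon_M: 5
  Taxon_T vs Taxon_C: 3
  Taxon_G vs Taxon_M: 8
  Taxon_G vs Taxon_C: 7
  Taxon_M vs Taxon_C: 8
The smallest is 3 mismatches, between Taxon_T and Taxon_C; p = 3/18 = 0.167.

0.167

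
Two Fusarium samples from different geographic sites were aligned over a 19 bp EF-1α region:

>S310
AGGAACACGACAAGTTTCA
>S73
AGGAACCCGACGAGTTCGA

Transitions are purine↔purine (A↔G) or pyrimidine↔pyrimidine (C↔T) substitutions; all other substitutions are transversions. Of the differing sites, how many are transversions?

2

The sequences differ at positions 7 (A/C, transversion), 12 (A/G, transition), 17 (T/C, transition), 18 (C/G, transversion).
Of the 4 differences, 2 transitions and 2 transversions, so the answer is 2.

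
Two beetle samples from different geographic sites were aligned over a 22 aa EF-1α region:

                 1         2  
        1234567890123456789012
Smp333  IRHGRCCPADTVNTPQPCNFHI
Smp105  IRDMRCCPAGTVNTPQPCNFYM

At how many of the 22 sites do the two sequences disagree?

Differing sites — 3:H/D; 4:G/M; 10:D/G; 21:H/Y; 22:I/M.
That gives 5 mismatches out of 22 aligned sites, so the Hamming distance is 5.

5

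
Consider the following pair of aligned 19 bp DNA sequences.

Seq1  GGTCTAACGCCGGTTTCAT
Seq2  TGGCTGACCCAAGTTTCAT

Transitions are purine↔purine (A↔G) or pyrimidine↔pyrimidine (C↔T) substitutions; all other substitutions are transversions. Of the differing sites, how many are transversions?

Differing sites — 1:G/T (Tv); 3:T/G (Tv); 6:A/G (Ti); 9:G/C (Tv); 11:C/A (Tv); 12:G/A (Ti).
Of the 6 differences, 2 transitions and 4 transversions, so the answer is 4.

4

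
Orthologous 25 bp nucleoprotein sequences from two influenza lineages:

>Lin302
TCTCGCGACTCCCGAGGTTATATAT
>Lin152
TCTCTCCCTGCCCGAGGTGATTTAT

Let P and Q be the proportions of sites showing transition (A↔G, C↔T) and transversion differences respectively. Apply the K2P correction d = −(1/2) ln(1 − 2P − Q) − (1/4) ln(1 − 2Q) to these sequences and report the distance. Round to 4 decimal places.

0.3563

Mismatches occur at site 5 (G/T, transversion), site 7 (G/C, transversion), site 8 (A/C, transversion), site 9 (C/T, transition), site 10 (T/G, transversion), site 19 (T/G, transversion), site 22 (A/T, transversion).
Of the 7 differences, 1 transition and 6 transversions over 25 sites: P = 1/25 = 0.040000, Q = 6/25 = 0.240000.
d = −0.5·ln(0.680000) − 0.25·ln(0.520000) = −0.5·(-0.385662) − 0.25·(-0.653926) = 0.3563.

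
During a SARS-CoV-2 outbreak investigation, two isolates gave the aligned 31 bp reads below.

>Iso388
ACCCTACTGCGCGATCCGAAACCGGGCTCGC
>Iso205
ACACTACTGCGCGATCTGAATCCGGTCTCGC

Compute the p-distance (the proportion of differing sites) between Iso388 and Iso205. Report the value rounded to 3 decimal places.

0.129

Differing sites — 3:C/A; 17:C/T; 21:A/T; 26:G/T.
There are 4 differences over 31 sites, so p = 4/31 = 0.129.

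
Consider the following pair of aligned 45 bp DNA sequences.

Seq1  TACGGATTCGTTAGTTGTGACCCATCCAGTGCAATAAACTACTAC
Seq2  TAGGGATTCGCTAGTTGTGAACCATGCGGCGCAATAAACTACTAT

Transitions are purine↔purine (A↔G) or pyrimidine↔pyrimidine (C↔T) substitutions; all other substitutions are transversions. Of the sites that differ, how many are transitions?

Mismatches occur at site 3 (C↔G, transversion), site 11 (T↔C, transition), site 21 (C↔A, transversion), site 26 (C↔G, transversion), site 28 (A↔G, transition), site 30 (T↔C, transition), site 45 (C↔T, transition).
Of the 7 differences, 4 transitions and 3 transversions, so the answer is 4.

4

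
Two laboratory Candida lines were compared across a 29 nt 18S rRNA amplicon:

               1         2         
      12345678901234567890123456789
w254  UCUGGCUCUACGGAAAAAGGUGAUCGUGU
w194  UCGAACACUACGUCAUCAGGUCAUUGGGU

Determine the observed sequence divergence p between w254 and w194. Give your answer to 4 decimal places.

The sequences differ at positions 3 (U/G), 4 (G/A), 5 (G/A), 7 (U/A), 13 (G/U), 14 (A/C), 16 (A/U), 17 (A/C), 22 (G/C), 25 (C/U), 27 (U/G).
There are 11 differences over 29 sites, so p = 11/29 = 0.3793.

0.3793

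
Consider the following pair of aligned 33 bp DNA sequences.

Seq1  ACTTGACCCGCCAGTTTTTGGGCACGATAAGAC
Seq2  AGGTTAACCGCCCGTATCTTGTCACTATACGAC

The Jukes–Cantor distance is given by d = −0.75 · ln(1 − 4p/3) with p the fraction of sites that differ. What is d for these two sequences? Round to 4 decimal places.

Mismatches occur at site 2 (C→G), site 3 (T→G), site 5 (G→T), site 7 (C→A), site 13 (A→C), site 16 (T→A), site 18 (T→C), site 20 (G→T), site 22 (G→T), site 26 (G→T), site 30 (A→C).
p = 11/33 = 0.333333.
d = −0.75 · ln(1 − (4/3)·0.333333) = −0.75 · ln(0.555556) = −0.75 · (-0.587786) = 0.4408.

0.4408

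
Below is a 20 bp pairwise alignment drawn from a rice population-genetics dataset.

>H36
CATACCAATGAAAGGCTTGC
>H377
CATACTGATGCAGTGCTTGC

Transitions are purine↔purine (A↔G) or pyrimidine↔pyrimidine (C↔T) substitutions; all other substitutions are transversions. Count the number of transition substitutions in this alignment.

3

The sequences differ at positions 6 (C/T, transition), 7 (A/G, transition), 11 (A/C, transversion), 13 (A/G, transition), 14 (G/T, transversion).
Of the 5 differences, 3 transitions and 2 transversions, so the answer is 3.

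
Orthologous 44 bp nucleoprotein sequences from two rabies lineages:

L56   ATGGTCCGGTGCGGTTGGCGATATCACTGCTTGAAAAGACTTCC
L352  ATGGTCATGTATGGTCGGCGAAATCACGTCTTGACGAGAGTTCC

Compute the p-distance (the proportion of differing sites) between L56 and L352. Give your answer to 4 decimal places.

0.2500

Mismatches occur at site 7 (C→A), site 8 (G→T), site 11 (G→A), site 12 (C→T), site 16 (T→C), site 22 (T→A), site 28 (T→G), site 29 (G→T), site 35 (A→C), site 36 (A→G), site 40 (C→G).
There are 11 differences over 44 sites, so p = 11/44 = 0.2500.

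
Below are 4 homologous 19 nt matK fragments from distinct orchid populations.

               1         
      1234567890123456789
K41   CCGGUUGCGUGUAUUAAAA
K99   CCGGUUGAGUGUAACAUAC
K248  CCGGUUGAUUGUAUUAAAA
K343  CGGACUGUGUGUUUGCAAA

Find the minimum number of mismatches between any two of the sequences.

Pairwise Hamming distances:
  K41 vs K99: 5
  K41 vs K248: 2
  K41 vs K343: 7
  K99 vs K248: 5
  K99 vs K343: 10
  K248 vs K343: 8
The smallest is 2, between K41 and K248.

2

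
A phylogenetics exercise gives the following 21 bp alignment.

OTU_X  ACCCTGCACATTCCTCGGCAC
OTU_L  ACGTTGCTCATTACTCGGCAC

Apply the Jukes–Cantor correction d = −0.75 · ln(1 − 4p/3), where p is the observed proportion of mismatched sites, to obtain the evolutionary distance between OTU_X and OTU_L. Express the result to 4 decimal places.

0.2197

Differing sites — 3:C/G; 4:C/T; 8:A/T; 13:C/A.
p = 4/21 = 0.190476.
d = −0.75 · ln(1 − (4/3)·0.190476) = −0.75 · ln(0.746032) = −0.75 · (-0.292987) = 0.2197.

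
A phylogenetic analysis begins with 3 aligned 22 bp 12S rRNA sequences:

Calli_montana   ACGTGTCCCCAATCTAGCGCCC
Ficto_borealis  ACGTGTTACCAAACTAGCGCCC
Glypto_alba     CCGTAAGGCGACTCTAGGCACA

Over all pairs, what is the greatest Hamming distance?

12

Pairwise Hamming distances:
  Calli_montana vs Ficto_borealis: 3
  Calli_montana vs Glypto_alba: 11
  Ficto_borealis vs Glypto_alba: 12
The largest is 12, between Ficto_borealis and Glypto_alba.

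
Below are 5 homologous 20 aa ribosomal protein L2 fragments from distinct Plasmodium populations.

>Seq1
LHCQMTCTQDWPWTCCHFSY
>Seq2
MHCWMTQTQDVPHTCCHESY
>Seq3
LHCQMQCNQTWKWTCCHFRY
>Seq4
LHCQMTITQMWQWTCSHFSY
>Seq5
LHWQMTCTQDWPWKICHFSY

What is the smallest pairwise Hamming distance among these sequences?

3

Pairwise Hamming distances:
  Seq1 vs Seq2: 6
  Seq1 vs Seq3: 5
  Seq1 vs Seq4: 4
  Seq1 vs Seq5: 3
  Seq2 vs Seq3: 11
  Seq2 vs Seq4: 9
  Seq2 vs Seq5: 9
  Seq3 vs Seq4: 7
  Seq3 vs Seq5: 8
  Seq4 vs Seq5: 7
The smallest is 3, between Seq1 and Seq5.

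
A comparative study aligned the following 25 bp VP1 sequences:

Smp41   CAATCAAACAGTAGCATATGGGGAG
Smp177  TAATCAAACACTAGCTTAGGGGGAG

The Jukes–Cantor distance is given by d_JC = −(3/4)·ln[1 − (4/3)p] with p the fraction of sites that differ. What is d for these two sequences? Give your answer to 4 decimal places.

Mismatches occur at site 1 (C↔T), site 11 (G↔C), site 16 (A↔T), site 19 (T↔G).
p = 4/25 = 0.160000.
d = −0.75 · ln(1 − (4/3)·0.160000) = −0.75 · ln(0.786667) = −0.75 · (-0.239950) = 0.1800.

0.1800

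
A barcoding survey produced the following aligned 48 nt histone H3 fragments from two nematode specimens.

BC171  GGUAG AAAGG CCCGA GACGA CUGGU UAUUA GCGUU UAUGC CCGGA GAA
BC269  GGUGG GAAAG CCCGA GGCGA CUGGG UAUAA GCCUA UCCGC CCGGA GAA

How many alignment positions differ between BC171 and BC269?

Mismatches occur at site 4 (A/G), site 6 (A/G), site 9 (G/A), site 17 (A/G), site 25 (U/G), site 29 (U/A), site 33 (G/C), site 35 (U/A), site 37 (A/C), site 38 (U/C).
That gives 10 mismatches out of 48 aligned sites, so the Hamming distance is 10.

10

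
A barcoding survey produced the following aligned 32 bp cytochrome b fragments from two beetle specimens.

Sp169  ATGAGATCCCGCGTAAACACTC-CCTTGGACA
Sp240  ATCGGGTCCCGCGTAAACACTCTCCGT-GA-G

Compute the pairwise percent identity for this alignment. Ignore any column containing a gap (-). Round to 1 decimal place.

Excluding the 3 gap columns leaves 29 comparable sites.
Mismatches occur at site 3 (G↔C), site 4 (A↔G), site 6 (A↔G), site 26 (T↔G), site 32 (A↔G).
24 of the 29 comparable sites match, so the percent identity is 24/29 × 100 = 82.8%.

82.8%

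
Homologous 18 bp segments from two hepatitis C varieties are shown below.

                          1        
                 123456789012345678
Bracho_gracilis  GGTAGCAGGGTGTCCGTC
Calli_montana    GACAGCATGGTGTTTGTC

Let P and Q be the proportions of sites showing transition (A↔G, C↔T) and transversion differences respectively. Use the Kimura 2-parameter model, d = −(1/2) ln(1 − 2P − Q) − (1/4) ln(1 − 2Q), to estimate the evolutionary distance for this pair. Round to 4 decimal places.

Differing sites — 2:G/A (Ti); 3:T/C (Ti); 8:G/T (Tv); 14:C/T (Ti); 15:C/T (Ti).
Of the 5 differences, 4 transitions and 1 transversion over 18 sites: P = 4/18 = 0.222222, Q = 1/18 = 0.055556.
d = −0.5·ln(0.500000) − 0.25·ln(0.888888) = −0.5·(-0.693147) − 0.25·(-0.117784) = 0.3760.

0.3760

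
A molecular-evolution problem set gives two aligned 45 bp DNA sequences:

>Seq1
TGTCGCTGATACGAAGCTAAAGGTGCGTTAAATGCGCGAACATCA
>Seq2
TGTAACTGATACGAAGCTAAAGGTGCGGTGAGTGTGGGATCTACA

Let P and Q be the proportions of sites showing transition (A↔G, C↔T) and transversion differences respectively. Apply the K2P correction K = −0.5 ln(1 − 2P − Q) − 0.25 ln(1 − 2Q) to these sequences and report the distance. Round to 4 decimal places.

0.2639

The sequences differ at positions 4 (C/A, transversion), 5 (G/A, transition), 28 (T/G, transversion), 30 (A/G, transition), 32 (A/G, transition), 35 (C/T, transition), 37 (C/G, transversion), 40 (A/T, transversion), 42 (A/T, transversion), 43 (T/A, transversion).
Of the 10 differences, 4 transitions and 6 transversions over 45 sites: P = 4/45 = 0.088889, Q = 6/45 = 0.133333.
d = −0.5·ln(0.688889) − 0.25·ln(0.733334) = −0.5·(-0.372675) − 0.25·(-0.310154) = 0.2639.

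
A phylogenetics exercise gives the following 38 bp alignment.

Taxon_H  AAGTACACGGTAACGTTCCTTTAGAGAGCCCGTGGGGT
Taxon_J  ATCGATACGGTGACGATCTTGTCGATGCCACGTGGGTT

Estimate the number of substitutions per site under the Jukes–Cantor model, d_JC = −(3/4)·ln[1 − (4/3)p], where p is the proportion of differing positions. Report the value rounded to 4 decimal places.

The sequences differ at positions 2 (A/T), 3 (G/C), 4 (T/G), 6 (C/T), 12 (A/G), 16 (T/A), 19 (C/T), 21 (T/G), 23 (A/C), 26 (G/T), 27 (A/G), 28 (G/C), 30 (C/A), 37 (G/T).
p = 14/38 = 0.368421.
d = −0.75 · ln(1 − (4/3)·0.368421) = −0.75 · ln(0.508772) = −0.75 · (-0.675755) = 0.5068.

0.5068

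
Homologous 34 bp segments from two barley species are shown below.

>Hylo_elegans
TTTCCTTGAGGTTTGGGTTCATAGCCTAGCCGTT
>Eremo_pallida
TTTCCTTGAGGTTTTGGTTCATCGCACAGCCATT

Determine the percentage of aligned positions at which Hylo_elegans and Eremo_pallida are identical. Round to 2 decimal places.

85.29%

Differing sites — 15:G/T; 23:A/C; 26:C/A; 27:T/C; 32:G/A.
29 of the 34 sites match, so the percent identity is 29/34 × 100 = 85.29%.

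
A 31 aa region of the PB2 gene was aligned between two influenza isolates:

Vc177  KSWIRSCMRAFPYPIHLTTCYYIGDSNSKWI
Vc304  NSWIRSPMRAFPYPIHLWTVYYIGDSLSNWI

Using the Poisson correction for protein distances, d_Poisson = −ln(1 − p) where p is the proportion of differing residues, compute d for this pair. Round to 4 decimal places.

0.2151

Mismatches occur at site 1 (K→N), site 7 (C→P), site 18 (T→W), site 20 (C→V), site 27 (N→L), site 29 (K→N).
p = 6/31 = 0.193548.
d = −ln(1 − 0.193548) = −ln(0.806452) = 0.2151.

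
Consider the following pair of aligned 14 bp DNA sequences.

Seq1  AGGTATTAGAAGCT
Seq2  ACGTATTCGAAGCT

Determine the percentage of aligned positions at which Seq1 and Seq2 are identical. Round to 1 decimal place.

Differing sites — 2:G/C; 8:A/C.
12 of the 14 sites match, so the percent identity is 12/14 × 100 = 85.7%.

85.7%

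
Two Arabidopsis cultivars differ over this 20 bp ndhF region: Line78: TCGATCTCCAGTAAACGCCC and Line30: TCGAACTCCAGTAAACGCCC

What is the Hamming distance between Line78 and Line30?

1

A single mismatch occurs at site 5 (T→A).
That gives 1 mismatch out of 20 aligned sites, so the Hamming distance is 1.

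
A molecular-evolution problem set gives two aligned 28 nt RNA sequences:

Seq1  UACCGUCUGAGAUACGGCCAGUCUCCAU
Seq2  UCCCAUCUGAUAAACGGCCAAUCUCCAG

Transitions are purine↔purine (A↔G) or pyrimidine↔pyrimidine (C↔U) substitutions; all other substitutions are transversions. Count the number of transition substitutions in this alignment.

2

Mismatches occur at site 2 (A→C, transversion), site 5 (G→A, transition), site 11 (G→U, transversion), site 13 (U→A, transversion), site 21 (G→A, transition), site 28 (U→G, transversion).
Of the 6 differences, 2 transitions and 4 transversions, so the answer is 2.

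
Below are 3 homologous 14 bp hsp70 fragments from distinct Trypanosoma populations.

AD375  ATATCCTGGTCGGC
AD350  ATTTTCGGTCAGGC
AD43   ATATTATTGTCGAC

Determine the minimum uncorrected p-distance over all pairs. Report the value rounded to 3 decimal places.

0.286

Pairwise Hamming distances:
  AD375 vs AD350: 6
  AD375 vs AD43: 4
  AD350 vs AD43: 8
The smallest is 4 mismatches, between AD375 and AD43; p = 4/14 = 0.286.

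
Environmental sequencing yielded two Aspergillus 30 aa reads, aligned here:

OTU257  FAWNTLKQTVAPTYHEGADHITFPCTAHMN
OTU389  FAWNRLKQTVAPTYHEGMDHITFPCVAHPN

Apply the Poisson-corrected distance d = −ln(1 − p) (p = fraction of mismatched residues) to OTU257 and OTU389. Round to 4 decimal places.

Mismatches occur at site 5 (T→R), site 18 (A→M), site 26 (T→V), site 29 (M→P).
p = 4/30 = 0.133333.
d = −ln(1 − 0.133333) = −ln(0.866667) = 0.1431.

0.1431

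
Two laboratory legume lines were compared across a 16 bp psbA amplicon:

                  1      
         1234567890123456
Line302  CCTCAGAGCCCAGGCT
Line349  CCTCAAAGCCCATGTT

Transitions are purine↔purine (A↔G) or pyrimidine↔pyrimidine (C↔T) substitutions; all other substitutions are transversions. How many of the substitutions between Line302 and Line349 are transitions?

2

Differing sites — 6:G/A (Ti); 13:G/T (Tv); 15:C/T (Ti).
Of the 3 differences, 2 transitions and 1 transversion, so the answer is 2.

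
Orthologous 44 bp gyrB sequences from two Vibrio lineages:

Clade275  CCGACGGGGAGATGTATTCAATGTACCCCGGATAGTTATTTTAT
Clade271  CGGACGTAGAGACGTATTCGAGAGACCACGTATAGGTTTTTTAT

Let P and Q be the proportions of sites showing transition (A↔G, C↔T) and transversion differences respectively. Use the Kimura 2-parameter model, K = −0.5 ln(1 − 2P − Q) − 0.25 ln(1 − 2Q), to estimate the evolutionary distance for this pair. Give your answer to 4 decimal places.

0.3390

Differing sites — 2:C/G (Tv); 7:G/T (Tv); 8:G/A (Ti); 13:T/C (Ti); 20:A/G (Ti); 22:T/G (Tv); 23:G/A (Ti); 24:T/G (Tv); 28:C/A (Tv); 31:G/T (Tv); 36:T/G (Tv); 38:A/T (Tv).
Of the 12 differences, 4 transitions and 8 transversions over 44 sites: P = 4/44 = 0.090909, Q = 8/44 = 0.181818.
d = −0.5·ln(0.636364) − 0.25·ln(0.636364) = −0.5·(-0.451985) − 0.25·(-0.451985) = 0.3390.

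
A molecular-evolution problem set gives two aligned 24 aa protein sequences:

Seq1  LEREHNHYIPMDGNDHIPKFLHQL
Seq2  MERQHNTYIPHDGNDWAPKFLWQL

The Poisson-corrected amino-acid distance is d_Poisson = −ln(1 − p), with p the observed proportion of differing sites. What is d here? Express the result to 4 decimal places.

0.3448

Differing sites — 1:L/M; 4:E/Q; 7:H/T; 11:M/H; 16:H/W; 17:I/A; 22:H/W.
p = 7/24 = 0.291667.
d = −ln(1 − 0.291667) = −ln(0.708333) = 0.3448.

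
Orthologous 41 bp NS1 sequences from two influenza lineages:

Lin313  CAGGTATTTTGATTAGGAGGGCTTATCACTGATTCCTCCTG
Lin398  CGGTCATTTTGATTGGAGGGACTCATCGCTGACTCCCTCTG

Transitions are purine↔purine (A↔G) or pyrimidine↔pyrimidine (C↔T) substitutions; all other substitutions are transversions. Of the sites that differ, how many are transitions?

The sequences differ at positions 2 (A/G, transition), 4 (G/T, transversion), 5 (T/C, transition), 15 (A/G, transition), 17 (G/A, transition), 18 (A/G, transition), 21 (G/A, transition), 24 (T/C, transition), 28 (A/G, transition), 33 (T/C, transition), 37 (T/C, transition), 38 (C/T, transition).
Of the 12 differences, 11 transitions and 1 transversion, so the answer is 11.

11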